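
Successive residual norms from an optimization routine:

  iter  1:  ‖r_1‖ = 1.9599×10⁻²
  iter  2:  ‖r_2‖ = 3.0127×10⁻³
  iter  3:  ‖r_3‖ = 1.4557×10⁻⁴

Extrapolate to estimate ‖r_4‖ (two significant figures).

1.1e-6

First estimate the order: p ≈ ln(‖r_3‖/‖r_2‖) / ln(‖r_2‖/‖r_1‖) = ln(1.4557×10⁻⁴/3.0127×10⁻³)/ln(3.0127×10⁻³/1.9599×10⁻²) = ln(0.0483188)/ln(0.153717) ≈ 1.6180.
Then ‖r_4‖ ≈ ‖r_3‖·(‖r_3‖/‖r_2‖)^p = 1.4557×10⁻⁴·(0.0483188)^1.6180 = 1.4557×10⁻⁴·0.00742848 ≈ 1.081e-06.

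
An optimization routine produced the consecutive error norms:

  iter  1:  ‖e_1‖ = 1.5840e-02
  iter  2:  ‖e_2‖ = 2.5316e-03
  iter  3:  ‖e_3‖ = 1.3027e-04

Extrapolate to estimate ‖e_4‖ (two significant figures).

1.1e-6

First estimate the order: p ≈ ln(‖e_3‖/‖e_2‖) / ln(‖e_2‖/‖e_1‖) = ln(1.3027e-04/2.5316e-03)/ln(2.5316e-03/1.5840e-02) = ln(0.0514576)/ln(0.159823) ≈ 1.6180.
Then ‖e_4‖ ≈ ‖e_3‖·(‖e_3‖/‖e_2‖)^p = 1.3027e-04·(0.0514576)^1.6180 = 1.3027e-04·0.0082248 ≈ 1.071e-06.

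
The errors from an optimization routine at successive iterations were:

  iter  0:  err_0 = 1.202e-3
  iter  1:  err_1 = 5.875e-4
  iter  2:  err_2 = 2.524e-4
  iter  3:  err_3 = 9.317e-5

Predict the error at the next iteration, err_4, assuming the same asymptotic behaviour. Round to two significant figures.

2.9e-5

First estimate the order: p ≈ ln(err_3/err_2) / ln(err_2/err_1) = ln(9.317e-5/2.524e-4)/ln(2.524e-4/5.875e-4) = ln(0.369136)/ln(0.429617) ≈ 1.1796.
Then err_4 ≈ err_3·(err_3/err_2)^p = 9.317e-5·(0.369136)^1.1796 = 9.317e-5·0.308641 ≈ 2.876e-05.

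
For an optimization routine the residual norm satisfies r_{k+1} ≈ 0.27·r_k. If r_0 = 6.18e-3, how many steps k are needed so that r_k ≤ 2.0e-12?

17

After k steps, r_k ≈ 6.18e-3·0.27^k.
Need 0.27^k ≤ 2.0e-12/6.18e-3 = 3.23625e-10.
k ≥ ln(3.23625e-10)/ln(0.27) = -21.8514/-1.30933 = 16.689.
Smallest integer k = 17.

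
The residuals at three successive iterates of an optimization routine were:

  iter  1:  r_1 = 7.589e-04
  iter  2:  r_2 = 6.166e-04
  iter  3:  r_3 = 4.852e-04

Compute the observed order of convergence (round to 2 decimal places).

1.15

p ≈ ln(r_3/r_2) / ln(r_2/r_1)
  = ln(4.852e-04/6.166e-04) / ln(6.166e-04/7.589e-04)
  = ln(0.786896) / ln(0.812492)
  = -0.23966 / -0.20765 ≈ 1.15415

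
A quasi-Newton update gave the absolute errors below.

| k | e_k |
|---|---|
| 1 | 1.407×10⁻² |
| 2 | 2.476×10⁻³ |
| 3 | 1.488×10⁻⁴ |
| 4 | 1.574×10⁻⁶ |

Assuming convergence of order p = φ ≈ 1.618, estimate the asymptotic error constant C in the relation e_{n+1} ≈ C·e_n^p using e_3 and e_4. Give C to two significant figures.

C ≈ e_4 / e_3^1.618
  = 1.574×10⁻⁶ / (1.488×10⁻⁴)^1.618
  = 1.574×10⁻⁶ / 6.41611e-07 ≈ 2.4532

2.5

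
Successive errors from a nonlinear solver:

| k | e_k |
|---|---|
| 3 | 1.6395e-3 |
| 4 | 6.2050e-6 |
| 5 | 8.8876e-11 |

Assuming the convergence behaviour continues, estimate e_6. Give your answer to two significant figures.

First estimate the order: p ≈ ln(e_5/e_4) / ln(e_4/e_3) = ln(8.8876e-11/6.2050e-6)/ln(6.2050e-6/1.6395e-3) = ln(1.43233e-05)/ln(0.00378469) ≈ 2.0000.
Then e_6 ≈ e_5·(e_5/e_4)^p = 8.8876e-11·(1.43233e-05)^2.0000 = 8.8876e-11·2.05157e-10 ≈ 1.823e-20.

1.8e-20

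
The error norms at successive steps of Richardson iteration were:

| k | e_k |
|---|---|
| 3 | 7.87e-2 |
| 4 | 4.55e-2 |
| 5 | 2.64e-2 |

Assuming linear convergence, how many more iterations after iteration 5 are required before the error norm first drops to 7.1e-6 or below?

16

Rate ρ ≈ e_5/e_4 = 2.64e-2/4.55e-2 = 0.5802.
After j more steps, e_{5+j} ≈ 2.64e-2·ρ^j; need ρ^j ≤ 7.1e-6/2.64e-2 = 0.000268939.
j ≥ ln(0.000268939)/ln(0.5802) = -8.2210/-0.54438 = 15.102.
So 16 more iterations are needed.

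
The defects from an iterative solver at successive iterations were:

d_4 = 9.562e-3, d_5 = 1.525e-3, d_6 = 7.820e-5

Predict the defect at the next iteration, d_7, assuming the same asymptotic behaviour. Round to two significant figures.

6.4e-7

First estimate the order: p ≈ ln(d_6/d_5) / ln(d_5/d_4) = ln(7.820e-5/1.525e-3)/ln(1.525e-3/9.562e-3) = ln(0.0512787)/ln(0.159485) ≈ 1.6181.
Then d_7 ≈ d_6·(d_6/d_5)^p = 7.820e-5·(0.0512787)^1.6181 = 7.820e-5·0.00817615 ≈ 6.394e-07.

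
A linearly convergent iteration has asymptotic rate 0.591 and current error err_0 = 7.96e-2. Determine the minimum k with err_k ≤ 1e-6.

22

After k steps, err_k ≈ 7.96e-2·0.591^k.
Need 0.591^k ≤ 1e-6/7.96e-2 = 1.25628e-05.
k ≥ ln(1.25628e-05)/ln(0.591) = -11.2848/-0.52594 = 21.456.
Smallest integer k = 22.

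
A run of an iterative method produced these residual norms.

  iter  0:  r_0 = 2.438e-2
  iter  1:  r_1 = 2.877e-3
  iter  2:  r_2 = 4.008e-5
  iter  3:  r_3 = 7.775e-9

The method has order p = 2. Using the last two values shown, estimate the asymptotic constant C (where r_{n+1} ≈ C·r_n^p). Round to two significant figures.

C ≈ r_3 / r_2^2
  = 7.775e-9 / (4.008e-5)^2
  = 7.775e-9 / 1.60641e-09 ≈ 4.84

4.8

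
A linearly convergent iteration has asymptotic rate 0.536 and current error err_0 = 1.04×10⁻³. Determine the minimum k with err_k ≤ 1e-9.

After k steps, err_k ≈ 1.04×10⁻³·0.536^k.
Need 0.536^k ≤ 1e-9/1.04×10⁻³ = 9.61538e-07.
k ≥ ln(9.61538e-07)/ln(0.536) = -13.8547/-0.62362 = 22.217.
Smallest integer k = 23.

23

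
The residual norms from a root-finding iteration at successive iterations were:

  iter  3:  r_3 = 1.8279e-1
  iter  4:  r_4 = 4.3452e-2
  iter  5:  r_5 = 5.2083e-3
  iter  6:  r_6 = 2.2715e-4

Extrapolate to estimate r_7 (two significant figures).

First estimate the order: p ≈ ln(r_6/r_5) / ln(r_5/r_4) = ln(2.2715e-4/5.2083e-3)/ln(5.2083e-3/4.3452e-2) = ln(0.0436131)/ln(0.119863) ≈ 1.4766.
Then r_7 ≈ r_6·(r_6/r_5)^p = 2.2715e-4·(0.0436131)^1.4766 = 2.2715e-4·0.00980073 ≈ 2.226e-06.

2.2e-6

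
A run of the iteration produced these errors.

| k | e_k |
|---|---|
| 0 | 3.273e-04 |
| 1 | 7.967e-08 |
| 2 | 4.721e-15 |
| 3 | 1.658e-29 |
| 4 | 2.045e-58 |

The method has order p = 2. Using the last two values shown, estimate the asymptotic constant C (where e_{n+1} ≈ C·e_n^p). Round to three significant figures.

C ≈ e_4 / e_3^2
  = 2.045e-58 / (1.658e-29)^2
  = 2.045e-58 / 2.74896e-58 ≈ 0.74392

0.744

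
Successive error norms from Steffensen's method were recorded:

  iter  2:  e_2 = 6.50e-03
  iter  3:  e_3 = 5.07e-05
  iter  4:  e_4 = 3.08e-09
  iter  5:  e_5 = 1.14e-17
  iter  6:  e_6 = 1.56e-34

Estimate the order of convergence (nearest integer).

Consecutive ratios: e_6/e_5 = 1.56e-34/1.14e-17 = 1.36842e-17, e_5/e_4 = 1.14e-17/3.08e-09 = 3.7013e-09.
p ≈ ln(1.36842e-17)/ln(3.7013e-09) = -38.8303/-19.4146 ≈ 2.00.
So the convergence is quadratic (order 2).

2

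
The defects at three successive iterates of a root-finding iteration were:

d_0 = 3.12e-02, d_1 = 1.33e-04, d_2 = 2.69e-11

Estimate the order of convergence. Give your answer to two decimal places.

2.82

p ≈ ln(d_2/d_1) / ln(d_1/d_0)
  = ln(2.69e-11/1.33e-04) / ln(1.33e-04/3.12e-02)
  = ln(2.02256e-07) / ln(0.00426282)
  = -15.41373 / -5.45782 ≈ 2.82416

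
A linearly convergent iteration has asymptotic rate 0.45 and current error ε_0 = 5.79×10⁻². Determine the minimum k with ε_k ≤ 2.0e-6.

After k steps, ε_k ≈ 5.79×10⁻²·0.45^k.
Need 0.45^k ≤ 2.0e-6/5.79×10⁻² = 3.45423e-05.
k ≥ ln(3.45423e-05)/ln(0.45) = -10.2733/-0.79851 = 12.866.
Smallest integer k = 13.

13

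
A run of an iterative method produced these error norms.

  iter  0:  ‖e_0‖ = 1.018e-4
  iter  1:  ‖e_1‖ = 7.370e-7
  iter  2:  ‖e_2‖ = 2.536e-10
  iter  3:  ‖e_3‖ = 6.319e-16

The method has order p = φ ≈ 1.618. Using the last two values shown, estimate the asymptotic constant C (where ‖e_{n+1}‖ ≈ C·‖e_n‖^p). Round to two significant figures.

C ≈ ‖e_3‖ / ‖e_2‖^1.618
  = 6.319e-16 / (2.536e-10)^1.618
  = 6.319e-16 / 2.97792e-16 ≈ 2.1219

2.1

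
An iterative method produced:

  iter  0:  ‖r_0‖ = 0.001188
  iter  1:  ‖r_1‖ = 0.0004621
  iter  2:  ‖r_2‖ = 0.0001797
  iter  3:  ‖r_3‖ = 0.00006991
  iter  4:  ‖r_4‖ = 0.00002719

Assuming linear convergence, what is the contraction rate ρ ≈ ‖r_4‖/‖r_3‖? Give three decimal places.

ρ ≈ ‖r_4‖/‖r_3‖ = 0.00002719/0.00006991 = 0.38893

0.389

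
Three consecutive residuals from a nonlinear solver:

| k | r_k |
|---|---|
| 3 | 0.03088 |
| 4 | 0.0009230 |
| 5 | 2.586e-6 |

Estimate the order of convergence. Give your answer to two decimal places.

1.67

p ≈ ln(r_5/r_4) / ln(r_4/r_3)
  = ln(2.586e-6/0.0009230) / ln(0.0009230/0.03088)
  = ln(0.00280173) / ln(0.0298899)
  = -5.87752 / -3.51023 ≈ 1.67440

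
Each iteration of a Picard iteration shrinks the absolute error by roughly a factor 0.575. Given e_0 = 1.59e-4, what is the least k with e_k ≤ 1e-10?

26

After k steps, e_k ≈ 1.59e-4·0.575^k.
Need 0.575^k ≤ 1e-10/1.59e-4 = 6.28931e-07.
k ≥ ln(6.28931e-07)/ln(0.575) = -14.2792/-0.55339 = 25.803.
Smallest integer k = 26.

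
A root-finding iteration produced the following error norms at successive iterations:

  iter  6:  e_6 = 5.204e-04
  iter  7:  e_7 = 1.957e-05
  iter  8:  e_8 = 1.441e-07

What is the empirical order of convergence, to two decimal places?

1.50

p ≈ ln(e_8/e_7) / ln(e_7/e_6)
  = ln(1.441e-07/1.957e-05) / ln(1.957e-05/5.204e-04)
  = ln(0.00736331) / ln(0.0376057)
  = -4.91125 / -3.28060 ≈ 1.49706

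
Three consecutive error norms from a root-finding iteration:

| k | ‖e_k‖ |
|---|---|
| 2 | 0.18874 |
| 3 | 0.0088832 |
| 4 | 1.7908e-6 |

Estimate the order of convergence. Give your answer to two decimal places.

2.78

p ≈ ln(‖e_4‖/‖e_3‖) / ln(‖e_3‖/‖e_2‖)
  = ln(1.7908e-6/0.0088832) / ln(0.0088832/0.18874)
  = ln(0.000201594) / ln(0.0470658)
  = -8.50925 / -3.05621 ≈ 2.78425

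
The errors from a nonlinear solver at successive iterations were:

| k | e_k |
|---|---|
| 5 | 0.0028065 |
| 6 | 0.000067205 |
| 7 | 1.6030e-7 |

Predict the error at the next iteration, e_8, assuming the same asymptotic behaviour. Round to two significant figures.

First estimate the order: p ≈ ln(e_7/e_6) / ln(e_6/e_5) = ln(1.6030e-7/0.000067205)/ln(0.000067205/0.0028065) = ln(0.00238524)/ln(0.0239462) ≈ 1.6180.
Then e_8 ≈ e_7·(e_7/e_6)^p = 1.6030e-7·(0.00238524)^1.6180 = 1.6030e-7·5.71277e-05 ≈ 9.158e-12.

9.2e-12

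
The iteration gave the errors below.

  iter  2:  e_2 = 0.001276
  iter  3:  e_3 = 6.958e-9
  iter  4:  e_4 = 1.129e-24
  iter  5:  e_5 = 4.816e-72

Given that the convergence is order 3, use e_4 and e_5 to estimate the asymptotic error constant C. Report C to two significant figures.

3.3

C ≈ e_5 / e_4^3
  = 4.816e-72 / (1.129e-24)^3
  = 4.816e-72 / 1.43907e-72 ≈ 3.3466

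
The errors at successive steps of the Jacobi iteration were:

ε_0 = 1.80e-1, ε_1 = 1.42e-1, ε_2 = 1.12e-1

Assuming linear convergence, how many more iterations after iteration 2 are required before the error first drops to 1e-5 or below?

Rate ρ ≈ ε_2/ε_1 = 1.12e-1/1.42e-1 = 0.7887.
After j more steps, ε_{2+j} ≈ 1.12e-1·ρ^j; need ρ^j ≤ 1e-5/1.12e-1 = 8.92857e-05.
j ≥ ln(8.92857e-05)/ln(0.7887) = -9.3237/-0.23737 = 39.279.
So 40 more iterations are needed.

40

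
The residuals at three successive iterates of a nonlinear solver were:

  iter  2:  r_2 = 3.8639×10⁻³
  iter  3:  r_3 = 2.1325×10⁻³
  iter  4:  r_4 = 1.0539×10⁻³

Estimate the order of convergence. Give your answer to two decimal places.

1.19

p ≈ ln(r_4/r_3) / ln(r_3/r_2)
  = ln(1.0539×10⁻³/2.1325×10⁻³) / ln(2.1325×10⁻³/3.8639×10⁻³)
  = ln(0.494209) / ln(0.551904)
  = -0.70480 / -0.59438 ≈ 1.18577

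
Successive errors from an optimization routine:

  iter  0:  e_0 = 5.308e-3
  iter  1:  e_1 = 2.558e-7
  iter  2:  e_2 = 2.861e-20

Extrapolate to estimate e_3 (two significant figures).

First estimate the order: p ≈ ln(e_2/e_1) / ln(e_1/e_0) = ln(2.861e-20/2.558e-7)/ln(2.558e-7/5.308e-3) = ln(1.11845e-13)/ln(4.81914e-05) ≈ 3.0001.
Then e_3 ≈ e_2·(e_2/e_1)^p = 2.861e-20·(1.11845e-13)^3.0001 = 2.861e-20·1.39494e-39 ≈ 3.991e-59.

4.0e-59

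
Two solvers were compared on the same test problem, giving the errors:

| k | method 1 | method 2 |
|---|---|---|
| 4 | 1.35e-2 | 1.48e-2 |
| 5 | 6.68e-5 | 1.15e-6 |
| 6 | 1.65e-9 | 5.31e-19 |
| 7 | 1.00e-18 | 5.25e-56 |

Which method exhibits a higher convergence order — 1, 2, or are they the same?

Method 1: p ≈ ln(1.00e-18/1.65e-9)/ln(1.65e-9/6.68e-5) ≈ 2.00.
Method 2: p ≈ ln(5.25e-56/5.31e-19)/ln(5.31e-19/1.15e-6) ≈ 3.00.
Method 2 has the higher order (≈3.0 vs ≈2.0).

2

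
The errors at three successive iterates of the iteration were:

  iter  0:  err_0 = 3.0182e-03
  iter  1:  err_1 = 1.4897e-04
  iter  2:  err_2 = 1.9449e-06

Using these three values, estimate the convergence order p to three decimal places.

1.442

p ≈ ln(err_2/err_1) / ln(err_1/err_0)
  = ln(1.9449e-06/1.4897e-04) / ln(1.4897e-04/3.0182e-03)
  = ln(0.0130556) / ln(0.0493572)
  = -4.338538 / -3.008672 ≈ 1.442011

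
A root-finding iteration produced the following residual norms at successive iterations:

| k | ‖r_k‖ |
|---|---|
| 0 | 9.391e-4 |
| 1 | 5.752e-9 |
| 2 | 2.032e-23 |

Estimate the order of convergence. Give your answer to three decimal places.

p ≈ ln(‖r_2‖/‖r_1‖) / ln(‖r_1‖/‖r_0‖)
  = ln(2.032e-23/5.752e-9) / ln(5.752e-9/9.391e-4)
  = ln(3.53268e-15) / ln(6.12501e-06)
  = -33.276720 / -12.003130 ≈ 2.772337

2.772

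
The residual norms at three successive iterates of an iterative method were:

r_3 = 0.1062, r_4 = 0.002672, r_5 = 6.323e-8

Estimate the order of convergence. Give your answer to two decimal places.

2.89

p ≈ ln(r_5/r_4) / ln(r_4/r_3)
  = ln(6.323e-8/0.002672) / ln(0.002672/0.1062)
  = ln(2.36639e-05) / ln(0.0251601)
  = -10.65156 / -3.68250 ≈ 2.89248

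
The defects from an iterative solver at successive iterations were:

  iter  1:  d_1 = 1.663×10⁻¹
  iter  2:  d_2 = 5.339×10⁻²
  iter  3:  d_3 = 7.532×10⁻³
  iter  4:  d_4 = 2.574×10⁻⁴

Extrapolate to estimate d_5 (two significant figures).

7.6e-7

First estimate the order: p ≈ ln(d_4/d_3) / ln(d_3/d_2) = ln(2.574×10⁻⁴/7.532×10⁻³)/ln(7.532×10⁻³/5.339×10⁻²) = ln(0.0341742)/ln(0.141075) ≈ 1.7239.
Then d_5 ≈ d_4·(d_4/d_3)^p = 2.574×10⁻⁴·(0.0341742)^1.7239 = 2.574×10⁻⁴·0.00296649 ≈ 7.636e-07.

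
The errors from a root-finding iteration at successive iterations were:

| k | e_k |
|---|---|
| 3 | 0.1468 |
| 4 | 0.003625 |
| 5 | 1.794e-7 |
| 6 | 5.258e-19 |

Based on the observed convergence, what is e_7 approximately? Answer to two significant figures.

First estimate the order: p ≈ ln(e_6/e_5) / ln(e_5/e_4) = ln(5.258e-19/1.794e-7)/ln(1.794e-7/0.003625) = ln(2.93088e-12)/ln(4.94897e-05) ≈ 2.6787.
Then e_7 ≈ e_6·(e_6/e_5)^p = 5.258e-19·(2.93088e-12)^2.6787 = 5.258e-19·1.27805e-31 ≈ 6.72e-50.

6.7e-50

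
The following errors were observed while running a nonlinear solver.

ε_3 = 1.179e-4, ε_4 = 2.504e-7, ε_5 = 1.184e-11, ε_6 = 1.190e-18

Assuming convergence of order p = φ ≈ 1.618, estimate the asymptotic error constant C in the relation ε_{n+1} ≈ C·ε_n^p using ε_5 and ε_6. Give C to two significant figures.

0.57

C ≈ ε_6 / ε_5^1.618
  = 1.190e-18 / (1.184e-11)^1.618
  = 1.190e-18 / 2.09258e-18 ≈ 0.56867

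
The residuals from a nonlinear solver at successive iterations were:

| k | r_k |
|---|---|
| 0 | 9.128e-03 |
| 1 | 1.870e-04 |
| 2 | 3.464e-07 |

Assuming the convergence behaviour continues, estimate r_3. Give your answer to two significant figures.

First estimate the order: p ≈ ln(r_2/r_1) / ln(r_1/r_0) = ln(3.464e-07/1.870e-04)/ln(1.870e-04/9.128e-03) = ln(0.00185241)/ln(0.0204864) ≈ 1.6181.
Then r_3 ≈ r_2·(r_2/r_1)^p = 3.464e-07·(0.00185241)^1.6181 = 3.464e-07·3.7925e-05 ≈ 1.314e-11.

1.3e-11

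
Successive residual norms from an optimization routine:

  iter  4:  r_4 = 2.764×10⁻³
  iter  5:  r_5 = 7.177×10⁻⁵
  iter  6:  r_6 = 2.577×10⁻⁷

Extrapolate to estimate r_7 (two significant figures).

First estimate the order: p ≈ ln(r_6/r_5) / ln(r_5/r_4) = ln(2.577×10⁻⁷/7.177×10⁻⁵)/ln(7.177×10⁻⁵/2.764×10⁻³) = ln(0.00359064)/ln(0.025966) ≈ 1.5419.
Then r_7 ≈ r_6·(r_6/r_5)^p = 2.577×10⁻⁷·(0.00359064)^1.5419 = 2.577×10⁻⁷·0.000169949 ≈ 4.38e-11.

4.4e-11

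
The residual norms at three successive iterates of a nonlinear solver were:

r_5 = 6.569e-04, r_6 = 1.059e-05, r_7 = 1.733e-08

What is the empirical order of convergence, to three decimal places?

p ≈ ln(r_7/r_6) / ln(r_6/r_5)
  = ln(1.733e-08/1.059e-05) / ln(1.059e-05/6.569e-04)
  = ln(0.00163645) / ln(0.0161212)
  = -6.415226 / -4.127620 ≈ 1.554219

1.554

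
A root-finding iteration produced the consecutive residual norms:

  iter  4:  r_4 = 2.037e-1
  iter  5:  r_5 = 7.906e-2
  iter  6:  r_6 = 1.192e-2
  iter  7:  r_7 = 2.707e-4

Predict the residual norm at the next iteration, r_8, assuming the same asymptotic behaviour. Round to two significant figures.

1.4e-7

First estimate the order: p ≈ ln(r_7/r_6) / ln(r_6/r_5) = ln(2.707e-4/1.192e-2)/ln(1.192e-2/7.906e-2) = ln(0.0227097)/ln(0.150772) ≈ 2.0005.
Then r_8 ≈ r_7·(r_7/r_6)^p = 2.707e-4·(0.0227097)^2.0005 = 2.707e-4·0.000514755 ≈ 1.393e-07.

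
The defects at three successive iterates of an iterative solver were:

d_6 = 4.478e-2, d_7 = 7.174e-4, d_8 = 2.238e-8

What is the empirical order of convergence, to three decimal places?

2.510

p ≈ ln(d_8/d_7) / ln(d_7/d_6)
  = ln(2.238e-8/7.174e-4) / ln(7.174e-4/4.478e-2)
  = ln(3.1196e-05) / ln(0.0160205)
  = -10.375221 / -4.133886 ≈ 2.509799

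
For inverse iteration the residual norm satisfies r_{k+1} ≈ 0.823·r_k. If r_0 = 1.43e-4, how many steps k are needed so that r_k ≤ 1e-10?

73

After k steps, r_k ≈ 1.43e-4·0.823^k.
Need 0.823^k ≤ 1e-10/1.43e-4 = 6.99301e-07.
k ≥ ln(6.99301e-07)/ln(0.823) = -14.1732/-0.19480 = 72.758.
Smallest integer k = 73.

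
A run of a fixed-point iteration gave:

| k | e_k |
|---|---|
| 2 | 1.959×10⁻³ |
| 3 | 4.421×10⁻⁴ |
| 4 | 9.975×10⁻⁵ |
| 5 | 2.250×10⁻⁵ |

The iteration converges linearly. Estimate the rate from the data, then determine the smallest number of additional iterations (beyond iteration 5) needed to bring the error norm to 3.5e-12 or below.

Rate ρ ≈ e_5/e_4 = 2.250×10⁻⁵/9.975×10⁻⁵ = 0.2256.
After j more steps, e_{5+j} ≈ 2.250×10⁻⁵·ρ^j; need ρ^j ≤ 3.5e-12/2.250×10⁻⁵ = 1.55556e-07.
j ≥ ln(1.55556e-07)/ln(0.2256) = -15.6763/-1.48899 = 10.528.
So 11 more iterations are needed.

11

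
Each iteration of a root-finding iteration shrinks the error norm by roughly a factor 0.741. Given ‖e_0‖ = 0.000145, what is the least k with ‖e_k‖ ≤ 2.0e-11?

After k steps, ‖e_k‖ ≈ 0.000145·0.741^k.
Need 0.741^k ≤ 2.0e-11/0.000145 = 1.37931e-07.
k ≥ ln(1.37931e-07)/ln(0.741) = -15.7965/-0.29975 = 52.699.
Smallest integer k = 53.

53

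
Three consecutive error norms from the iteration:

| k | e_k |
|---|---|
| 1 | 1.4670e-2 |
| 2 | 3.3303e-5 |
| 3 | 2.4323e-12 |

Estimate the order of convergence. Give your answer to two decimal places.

p ≈ ln(e_3/e_2) / ln(e_2/e_1)
  = ln(2.4323e-12/3.3303e-5) / ln(3.3303e-5/1.4670e-2)
  = ln(7.30355e-08) / ln(0.00227014)
  = -16.43232 / -6.08791 ≈ 2.69917

2.70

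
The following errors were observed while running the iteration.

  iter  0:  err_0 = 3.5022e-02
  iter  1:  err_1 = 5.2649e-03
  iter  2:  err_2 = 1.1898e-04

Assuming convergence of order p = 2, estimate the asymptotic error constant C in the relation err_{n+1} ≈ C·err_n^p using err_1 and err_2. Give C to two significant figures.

4.3

C ≈ err_2 / err_1^2
  = 1.1898e-04 / (5.2649e-03)^2
  = 1.1898e-04 / 2.77192e-05 ≈ 4.2923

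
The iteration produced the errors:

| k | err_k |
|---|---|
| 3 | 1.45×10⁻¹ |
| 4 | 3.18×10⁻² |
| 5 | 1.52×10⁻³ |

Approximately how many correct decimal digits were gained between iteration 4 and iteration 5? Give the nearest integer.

1

Digits gained ≈ log₁₀(err_4/err_5) = log₁₀(3.18×10⁻²/1.52×10⁻³) = log₁₀(20.9211) ≈ 1.321.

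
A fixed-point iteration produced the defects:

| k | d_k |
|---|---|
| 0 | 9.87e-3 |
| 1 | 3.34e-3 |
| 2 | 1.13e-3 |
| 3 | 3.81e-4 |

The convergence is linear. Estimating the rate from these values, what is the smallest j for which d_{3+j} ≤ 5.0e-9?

11

Rate ρ ≈ d_3/d_2 = 3.81e-4/1.13e-3 = 0.3372.
After j more steps, d_{3+j} ≈ 3.81e-4·ρ^j; need ρ^j ≤ 5.0e-9/3.81e-4 = 1.31234e-05.
j ≥ ln(1.31234e-05)/ln(0.3372) = -11.2411/-1.08708 = 10.341.
So 11 more iterations are needed.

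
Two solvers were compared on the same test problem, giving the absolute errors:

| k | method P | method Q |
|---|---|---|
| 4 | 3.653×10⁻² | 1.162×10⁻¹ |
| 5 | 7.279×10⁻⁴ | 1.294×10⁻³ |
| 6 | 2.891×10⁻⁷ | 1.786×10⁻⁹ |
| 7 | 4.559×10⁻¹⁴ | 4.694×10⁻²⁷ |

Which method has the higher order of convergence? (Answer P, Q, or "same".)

Q

Method P: p ≈ ln(4.559×10⁻¹⁴/2.891×10⁻⁷)/ln(2.891×10⁻⁷/7.279×10⁻⁴) ≈ 2.00.
Method Q: p ≈ ln(4.694×10⁻²⁷/1.786×10⁻⁹)/ln(1.786×10⁻⁹/1.294×10⁻³) ≈ 3.00.
Method Q has the higher order (≈3.0 vs ≈2.0).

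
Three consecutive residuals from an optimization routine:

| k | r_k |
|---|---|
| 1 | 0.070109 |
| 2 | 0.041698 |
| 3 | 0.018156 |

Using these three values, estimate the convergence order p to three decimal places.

1.600

p ≈ ln(r_3/r_2) / ln(r_2/r_1)
  = ln(0.018156/0.041698) / ln(0.041698/0.070109)
  = ln(0.435417) / ln(0.59476)
  = -0.831451 / -0.519597 ≈ 1.600184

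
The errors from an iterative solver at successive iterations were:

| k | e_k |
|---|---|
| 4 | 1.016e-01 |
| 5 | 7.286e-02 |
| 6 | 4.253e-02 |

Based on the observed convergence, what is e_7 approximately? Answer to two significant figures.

First estimate the order: p ≈ ln(e_6/e_5) / ln(e_5/e_4) = ln(4.253e-02/7.286e-02)/ln(7.286e-02/1.016e-01) = ln(0.583722)/ln(0.717126) ≈ 1.6190.
Then e_7 ≈ e_6·(e_6/e_5)^p = 4.253e-02·(0.583722)^1.6190 = 4.253e-02·0.4183 ≈ 0.01779.

1.8e-2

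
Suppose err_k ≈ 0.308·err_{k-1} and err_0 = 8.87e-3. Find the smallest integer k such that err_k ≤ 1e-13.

22

After k steps, err_k ≈ 8.87e-3·0.308^k.
Need 0.308^k ≤ 1e-13/8.87e-3 = 1.1274e-11.
k ≥ ln(1.1274e-11)/ln(0.308) = -25.2085/-1.17766 = 21.406.
Smallest integer k = 22.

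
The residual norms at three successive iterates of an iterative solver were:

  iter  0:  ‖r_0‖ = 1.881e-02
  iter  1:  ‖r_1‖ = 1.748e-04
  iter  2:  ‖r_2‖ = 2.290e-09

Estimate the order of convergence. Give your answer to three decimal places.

p ≈ ln(‖r_2‖/‖r_1‖) / ln(‖r_1‖/‖r_0‖)
  = ln(2.290e-09/1.748e-04) / ln(1.748e-04/1.881e-02)
  = ln(1.31007e-05) / ln(0.00929293)
  = -11.242845 / -4.678501 ≈ 2.403087

2.403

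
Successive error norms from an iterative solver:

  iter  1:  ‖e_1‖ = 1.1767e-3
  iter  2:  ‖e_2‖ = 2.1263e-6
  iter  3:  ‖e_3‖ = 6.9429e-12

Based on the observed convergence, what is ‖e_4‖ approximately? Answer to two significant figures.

7.4e-23

First estimate the order: p ≈ ln(‖e_3‖/‖e_2‖) / ln(‖e_2‖/‖e_1‖) = ln(6.9429e-12/2.1263e-6)/ln(2.1263e-6/1.1767e-3) = ln(3.26525e-06)/ln(0.001807) ≈ 2.0000.
Then ‖e_4‖ ≈ ‖e_3‖·(‖e_3‖/‖e_2‖)^p = 6.9429e-12·(3.26525e-06)^2.0000 = 6.9429e-12·1.06619e-11 ≈ 7.402e-23.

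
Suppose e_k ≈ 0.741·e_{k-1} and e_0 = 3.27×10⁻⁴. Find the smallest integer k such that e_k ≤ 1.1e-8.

35

After k steps, e_k ≈ 3.27×10⁻⁴·0.741^k.
Need 0.741^k ≤ 1.1e-8/3.27×10⁻⁴ = 3.36391e-05.
k ≥ ln(3.36391e-05)/ln(0.741) = -10.2998/-0.29975 = 34.361.
Smallest integer k = 35.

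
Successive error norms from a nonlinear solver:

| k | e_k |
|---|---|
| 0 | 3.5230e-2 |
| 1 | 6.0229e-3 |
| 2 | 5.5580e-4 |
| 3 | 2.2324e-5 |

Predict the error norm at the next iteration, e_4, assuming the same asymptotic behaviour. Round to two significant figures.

First estimate the order: p ≈ ln(e_3/e_2) / ln(e_2/e_1) = ln(2.2324e-5/5.5580e-4)/ln(5.5580e-4/6.0229e-3) = ln(0.0401655)/ln(0.0922811) ≈ 1.3491.
Then e_4 ≈ e_3·(e_3/e_2)^p = 2.2324e-5·(0.0401655)^1.3491 = 2.2324e-5·0.0130755 ≈ 2.919e-07.

2.9e-7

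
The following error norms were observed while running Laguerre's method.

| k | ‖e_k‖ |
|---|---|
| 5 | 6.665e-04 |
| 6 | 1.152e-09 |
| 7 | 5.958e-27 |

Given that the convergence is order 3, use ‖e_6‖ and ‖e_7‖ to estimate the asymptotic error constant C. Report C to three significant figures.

C ≈ ‖e_7‖ / ‖e_6‖^3
  = 5.958e-27 / (1.152e-09)^3
  = 5.958e-27 / 1.52882e-27 ≈ 3.8971

3.90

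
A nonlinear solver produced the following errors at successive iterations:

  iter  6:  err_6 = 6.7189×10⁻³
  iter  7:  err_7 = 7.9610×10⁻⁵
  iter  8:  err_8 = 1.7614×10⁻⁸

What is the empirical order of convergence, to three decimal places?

p ≈ ln(err_8/err_7) / ln(err_7/err_6)
  = ln(1.7614×10⁻⁸/7.9610×10⁻⁵) / ln(7.9610×10⁻⁵/6.7189×10⁻³)
  = ln(0.000221254) / ln(0.0118487)
  = -8.416199 / -4.435537 ≈ 1.897448

1.897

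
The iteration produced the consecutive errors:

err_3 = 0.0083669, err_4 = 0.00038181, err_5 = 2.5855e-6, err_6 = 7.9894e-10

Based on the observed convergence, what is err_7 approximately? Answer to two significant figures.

1.7e-15

First estimate the order: p ≈ ln(err_6/err_5) / ln(err_5/err_4) = ln(7.9894e-10/2.5855e-6)/ln(2.5855e-6/0.00038181) = ln(0.000309008)/ln(0.00677169) ≈ 1.6180.
Then err_7 ≈ err_6·(err_6/err_5)^p = 7.9894e-10·(0.000309008)^1.6180 = 7.9894e-10·2.09301e-06 ≈ 1.672e-15.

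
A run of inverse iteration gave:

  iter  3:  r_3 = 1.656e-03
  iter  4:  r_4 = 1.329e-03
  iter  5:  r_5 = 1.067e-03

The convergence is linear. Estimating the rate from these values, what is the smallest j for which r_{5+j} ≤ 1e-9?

Rate ρ ≈ r_5/r_4 = 1.067e-03/1.329e-03 = 0.8029.
After j more steps, r_{5+j} ≈ 1.067e-03·ρ^j; need ρ^j ≤ 1e-9/1.067e-03 = 9.37207e-07.
j ≥ ln(9.37207e-07)/ln(0.8029) = -13.8804/-0.21953 = 63.228.
So 64 more iterations are needed.

64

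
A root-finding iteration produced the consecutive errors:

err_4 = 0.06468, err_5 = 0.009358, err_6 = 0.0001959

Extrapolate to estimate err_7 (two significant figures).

8.6e-8

First estimate the order: p ≈ ln(err_6/err_5) / ln(err_5/err_4) = ln(0.0001959/0.009358)/ln(0.009358/0.06468) = ln(0.020934)/ln(0.144682) ≈ 2.0000.
Then err_7 ≈ err_6·(err_6/err_5)^p = 0.0001959·(0.020934)^2.0000 = 0.0001959·0.000438232 ≈ 8.585e-08.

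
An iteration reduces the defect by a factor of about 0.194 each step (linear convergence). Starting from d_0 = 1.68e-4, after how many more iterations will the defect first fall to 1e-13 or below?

13

After k steps, d_k ≈ 1.68e-4·0.194^k.
Need 0.194^k ≤ 1e-13/1.68e-4 = 5.95238e-10.
k ≥ ln(5.95238e-10)/ln(0.194) = -21.2421/-1.63990 = 12.953.
Smallest integer k = 13.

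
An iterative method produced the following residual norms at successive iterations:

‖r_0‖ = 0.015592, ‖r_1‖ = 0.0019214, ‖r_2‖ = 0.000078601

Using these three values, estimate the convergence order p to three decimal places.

1.527

p ≈ ln(‖r_2‖/‖r_1‖) / ln(‖r_1‖/‖r_0‖)
  = ln(0.000078601/0.0019214) / ln(0.0019214/0.015592)
  = ln(0.0409082) / ln(0.12323)
  = -3.196425 / -2.093703 ≈ 1.526685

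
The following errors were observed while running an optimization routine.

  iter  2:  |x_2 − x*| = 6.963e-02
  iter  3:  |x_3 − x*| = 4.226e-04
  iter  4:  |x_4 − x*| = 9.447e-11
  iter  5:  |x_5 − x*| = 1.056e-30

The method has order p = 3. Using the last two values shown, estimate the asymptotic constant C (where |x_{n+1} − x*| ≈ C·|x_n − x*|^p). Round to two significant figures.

C ≈ |x_5 − x*| / |x_4 − x*|^3
  = 1.056e-30 / (9.447e-11)^3
  = 1.056e-30 / 8.43105e-31 ≈ 1.2525

1.3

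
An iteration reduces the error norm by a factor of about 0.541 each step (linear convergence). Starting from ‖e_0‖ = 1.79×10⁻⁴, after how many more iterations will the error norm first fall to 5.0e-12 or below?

After k steps, ‖e_k‖ ≈ 1.79×10⁻⁴·0.541^k.
Need 0.541^k ≤ 5.0e-12/1.79×10⁻⁴ = 2.7933e-08.
k ≥ ln(2.7933e-08)/ln(0.541) = -17.3935/-0.61434 = 28.312.
Smallest integer k = 29.

29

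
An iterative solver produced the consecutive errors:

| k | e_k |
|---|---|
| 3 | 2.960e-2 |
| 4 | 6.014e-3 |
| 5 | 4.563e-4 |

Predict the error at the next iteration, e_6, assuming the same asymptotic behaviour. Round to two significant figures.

7.0e-6

First estimate the order: p ≈ ln(e_5/e_4) / ln(e_4/e_3) = ln(4.563e-4/6.014e-3)/ln(6.014e-3/2.960e-2) = ln(0.075873)/ln(0.203176) ≈ 1.6181.
Then e_6 ≈ e_5·(e_5/e_4)^p = 4.563e-4·(0.075873)^1.6181 = 4.563e-4·0.0154124 ≈ 7.033e-06.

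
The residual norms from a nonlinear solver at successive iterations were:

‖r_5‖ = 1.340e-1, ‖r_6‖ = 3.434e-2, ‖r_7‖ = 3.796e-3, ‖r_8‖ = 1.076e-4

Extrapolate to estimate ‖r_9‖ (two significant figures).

First estimate the order: p ≈ ln(‖r_8‖/‖r_7‖) / ln(‖r_7‖/‖r_6‖) = ln(1.076e-4/3.796e-3)/ln(3.796e-3/3.434e-2) = ln(0.0283456)/ln(0.110542) ≈ 1.6179.
Then ‖r_9‖ ≈ ‖r_8‖·(‖r_8‖/‖r_7‖)^p = 1.076e-4·(0.0283456)^1.6179 = 1.076e-4·0.00313528 ≈ 3.374e-07.

3.4e-7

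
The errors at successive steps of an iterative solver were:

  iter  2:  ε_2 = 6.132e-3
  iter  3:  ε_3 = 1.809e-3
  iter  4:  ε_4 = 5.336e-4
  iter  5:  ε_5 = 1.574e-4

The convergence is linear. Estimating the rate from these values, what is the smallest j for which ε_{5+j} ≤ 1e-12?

16

Rate ρ ≈ ε_5/ε_4 = 1.574e-4/5.336e-4 = 0.2950.
After j more steps, ε_{5+j} ≈ 1.574e-4·ρ^j; need ρ^j ≤ 1e-12/1.574e-4 = 6.35324e-09.
j ≥ ln(6.35324e-09)/ln(0.2950) = -18.8743/-1.22078 = 15.461.
So 16 more iterations are needed.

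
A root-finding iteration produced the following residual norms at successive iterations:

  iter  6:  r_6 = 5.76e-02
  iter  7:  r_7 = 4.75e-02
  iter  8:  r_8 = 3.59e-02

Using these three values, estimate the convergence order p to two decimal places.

p ≈ ln(r_8/r_7) / ln(r_7/r_6)
  = ln(3.59e-02/4.75e-02) / ln(4.75e-02/5.76e-02)
  = ln(0.755789) / ln(0.824653)
  = -0.27999 / -0.19279 ≈ 1.45231

1.45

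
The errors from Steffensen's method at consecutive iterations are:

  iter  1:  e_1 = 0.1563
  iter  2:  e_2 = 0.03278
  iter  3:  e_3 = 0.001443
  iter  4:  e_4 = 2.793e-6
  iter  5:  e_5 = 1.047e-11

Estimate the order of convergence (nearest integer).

2

Consecutive ratios: e_5/e_4 = 1.047e-11/2.793e-6 = 3.74866e-06, e_4/e_3 = 2.793e-6/0.001443 = 0.00193555.
p ≈ ln(3.74866e-06)/ln(0.00193555) = -12.4941/-6.2474 ≈ 2.00.
So the convergence is quadratic (order 2).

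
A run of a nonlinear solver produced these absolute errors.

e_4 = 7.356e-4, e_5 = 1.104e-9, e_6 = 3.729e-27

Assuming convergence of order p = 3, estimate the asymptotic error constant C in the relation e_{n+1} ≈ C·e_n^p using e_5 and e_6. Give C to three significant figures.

C ≈ e_6 / e_5^3
  = 3.729e-27 / (1.104e-9)^3
  = 3.729e-27 / 1.34557e-27 ≈ 2.7713

2.77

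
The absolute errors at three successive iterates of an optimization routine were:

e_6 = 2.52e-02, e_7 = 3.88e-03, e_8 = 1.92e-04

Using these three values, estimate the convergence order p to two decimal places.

p ≈ ln(e_8/e_7) / ln(e_7/e_6)
  = ln(1.92e-04/3.88e-03) / ln(3.88e-03/2.52e-02)
  = ln(0.0494845) / ln(0.153968)
  = -3.00610 / -1.87101 ≈ 1.60667

1.61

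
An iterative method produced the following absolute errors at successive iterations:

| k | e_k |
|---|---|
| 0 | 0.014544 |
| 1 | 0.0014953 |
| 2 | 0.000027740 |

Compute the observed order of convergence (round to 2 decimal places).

1.75

p ≈ ln(e_2/e_1) / ln(e_1/e_0)
  = ln(0.000027740/0.0014953) / ln(0.0014953/0.014544)
  = ln(0.0185515) / ln(0.102812)
  = -3.98720 / -2.27485 ≈ 1.75273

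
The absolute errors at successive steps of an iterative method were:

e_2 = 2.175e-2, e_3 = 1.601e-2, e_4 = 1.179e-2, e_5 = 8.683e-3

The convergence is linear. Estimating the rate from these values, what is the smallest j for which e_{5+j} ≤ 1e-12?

Rate ρ ≈ e_5/e_4 = 8.683e-3/1.179e-2 = 0.7365.
After j more steps, e_{5+j} ≈ 8.683e-3·ρ^j; need ρ^j ≤ 1e-12/8.683e-3 = 1.15168e-10.
j ≥ ln(1.15168e-10)/ln(0.7365) = -22.8846/-0.30585 = 74.823.
So 75 more iterations are needed.

75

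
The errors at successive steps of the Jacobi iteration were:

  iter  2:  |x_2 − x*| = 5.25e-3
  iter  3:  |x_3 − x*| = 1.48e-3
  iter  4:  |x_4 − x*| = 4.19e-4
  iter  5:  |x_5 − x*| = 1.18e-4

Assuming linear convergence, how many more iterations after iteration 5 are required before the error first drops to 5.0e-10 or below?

Rate ρ ≈ |x_5 − x*|/|x_4 − x*| = 1.18e-4/4.19e-4 = 0.2816.
After j more steps, |x_{5+j} − x*| ≈ 1.18e-4·ρ^j; need ρ^j ≤ 5.0e-10/1.18e-4 = 4.23729e-06.
j ≥ ln(4.23729e-06)/ln(0.2816) = -12.3716/-1.26727 = 9.762.
So 10 more iterations are needed.

10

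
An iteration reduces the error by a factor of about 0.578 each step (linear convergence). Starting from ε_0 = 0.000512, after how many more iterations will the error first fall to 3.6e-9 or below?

22

After k steps, ε_k ≈ 0.000512·0.578^k.
Need 0.578^k ≤ 3.6e-9/0.000512 = 7.03125e-06.
k ≥ ln(7.03125e-06)/ln(0.578) = -11.8651/-0.54818 = 21.645.
Smallest integer k = 22.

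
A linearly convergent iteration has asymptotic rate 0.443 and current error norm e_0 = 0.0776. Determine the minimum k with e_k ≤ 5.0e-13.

32

After k steps, e_k ≈ 0.0776·0.443^k.
Need 0.443^k ≤ 5.0e-13/0.0776 = 6.4433e-12.
k ≥ ln(6.4433e-12)/ln(0.443) = -25.7680/-0.81419 = 31.649.
Smallest integer k = 32.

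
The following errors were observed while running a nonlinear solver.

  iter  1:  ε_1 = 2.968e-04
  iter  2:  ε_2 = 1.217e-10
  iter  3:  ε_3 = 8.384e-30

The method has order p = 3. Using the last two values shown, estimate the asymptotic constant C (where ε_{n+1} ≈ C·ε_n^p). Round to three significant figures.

C ≈ ε_3 / ε_2^3
  = 8.384e-30 / (1.217e-10)^3
  = 8.384e-30 / 1.80249e-30 ≈ 4.6514

4.65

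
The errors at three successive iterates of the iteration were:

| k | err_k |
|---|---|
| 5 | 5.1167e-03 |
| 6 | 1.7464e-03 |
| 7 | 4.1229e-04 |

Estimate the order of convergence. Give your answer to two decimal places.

p ≈ ln(err_7/err_6) / ln(err_6/err_5)
  = ln(4.1229e-04/1.7464e-03) / ln(1.7464e-03/5.1167e-03)
  = ln(0.23608) / ln(0.341314)
  = -1.44358 / -1.07495 ≈ 1.34293

1.34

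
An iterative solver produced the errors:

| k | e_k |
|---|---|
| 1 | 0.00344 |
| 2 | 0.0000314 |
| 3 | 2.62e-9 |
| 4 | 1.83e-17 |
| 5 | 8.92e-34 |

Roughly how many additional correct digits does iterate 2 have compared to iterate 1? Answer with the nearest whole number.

Digits gained ≈ log₁₀(e_1/e_2) = log₁₀(0.00344/0.0000314) = log₁₀(109.554) ≈ 2.040.

2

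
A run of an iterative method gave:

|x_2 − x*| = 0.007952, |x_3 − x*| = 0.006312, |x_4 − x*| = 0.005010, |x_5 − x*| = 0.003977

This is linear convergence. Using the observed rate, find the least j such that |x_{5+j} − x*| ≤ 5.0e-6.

29

Rate ρ ≈ |x_5 − x*|/|x_4 − x*| = 0.003977/0.005010 = 0.7938.
After j more steps, |x_{5+j} − x*| ≈ 0.003977·ρ^j; need ρ^j ≤ 5.0e-6/0.003977 = 0.00125723.
j ≥ ln(0.00125723)/ln(0.7938) = -6.6788/-0.23092 = 28.923.
So 29 more iterations are needed.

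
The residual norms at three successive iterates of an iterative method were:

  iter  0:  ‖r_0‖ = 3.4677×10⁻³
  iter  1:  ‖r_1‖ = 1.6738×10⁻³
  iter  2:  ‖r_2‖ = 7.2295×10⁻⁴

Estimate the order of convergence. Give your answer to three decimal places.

1.153

p ≈ ln(‖r_2‖/‖r_1‖) / ln(‖r_1‖/‖r_0‖)
  = ln(7.2295×10⁻⁴/1.6738×10⁻³) / ln(1.6738×10⁻³/3.4677×10⁻³)
  = ln(0.431921) / ln(0.482683)
  = -0.839513 / -0.728395 ≈ 1.152552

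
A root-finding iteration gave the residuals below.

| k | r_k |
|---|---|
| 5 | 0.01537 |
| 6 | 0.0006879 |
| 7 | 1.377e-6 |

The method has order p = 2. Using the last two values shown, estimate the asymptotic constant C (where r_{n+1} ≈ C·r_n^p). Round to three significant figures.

2.91

C ≈ r_7 / r_6^2
  = 1.377e-6 / (0.0006879)^2
  = 1.377e-6 / 4.73206e-07 ≈ 2.9099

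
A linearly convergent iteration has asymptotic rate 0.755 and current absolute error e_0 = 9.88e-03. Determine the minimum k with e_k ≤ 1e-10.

66

After k steps, e_k ≈ 9.88e-03·0.755^k.
Need 0.755^k ≤ 1e-10/9.88e-03 = 1.01215e-08.
k ≥ ln(1.01215e-08)/ln(0.755) = -18.4086/-0.28104 = 65.502.
Smallest integer k = 66.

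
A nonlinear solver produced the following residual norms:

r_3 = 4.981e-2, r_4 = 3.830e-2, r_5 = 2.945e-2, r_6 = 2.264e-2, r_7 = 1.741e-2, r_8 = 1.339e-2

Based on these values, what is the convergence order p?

1

Consecutive ratios: r_8/r_7 = 1.339e-2/1.741e-2 = 0.769098, r_7/r_6 = 1.741e-2/2.264e-2 = 0.768993.
p ≈ ln(0.769098)/ln(0.768993) = -0.2625/-0.2627 ≈ 1.00.
So the convergence is linear (order 1).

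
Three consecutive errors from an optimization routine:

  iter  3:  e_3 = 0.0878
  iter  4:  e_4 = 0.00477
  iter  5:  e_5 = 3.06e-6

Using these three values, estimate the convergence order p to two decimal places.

2.52

p ≈ ln(e_5/e_4) / ln(e_4/e_3)
  = ln(3.06e-6/0.00477) / ln(0.00477/0.0878)
  = ln(0.000641509) / ln(0.054328)
  = -7.35169 / -2.91272 ≈ 2.52399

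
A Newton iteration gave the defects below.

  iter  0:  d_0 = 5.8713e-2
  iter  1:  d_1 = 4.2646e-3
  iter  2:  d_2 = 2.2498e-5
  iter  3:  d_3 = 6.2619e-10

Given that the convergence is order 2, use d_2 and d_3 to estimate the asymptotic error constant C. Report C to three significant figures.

1.24

C ≈ d_3 / d_2^2
  = 6.2619e-10 / (2.2498e-5)^2
  = 6.2619e-10 / 5.0616e-10 ≈ 1.2371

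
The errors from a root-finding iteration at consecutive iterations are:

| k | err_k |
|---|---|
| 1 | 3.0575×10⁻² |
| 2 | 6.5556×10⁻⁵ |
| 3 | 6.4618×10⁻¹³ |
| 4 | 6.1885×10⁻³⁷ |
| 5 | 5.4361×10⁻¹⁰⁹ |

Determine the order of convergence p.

3

Consecutive ratios: err_5/err_4 = 5.4361×10⁻¹⁰⁹/6.1885×10⁻³⁷ = 8.7842e-73, err_4/err_3 = 6.1885×10⁻³⁷/6.4618×10⁻¹³ = 9.57705e-25.
p ≈ ln(8.7842e-73)/ln(9.57705e-25) = -165.9158/-55.3053 ≈ 3.00.
So the convergence is cubic (order 3).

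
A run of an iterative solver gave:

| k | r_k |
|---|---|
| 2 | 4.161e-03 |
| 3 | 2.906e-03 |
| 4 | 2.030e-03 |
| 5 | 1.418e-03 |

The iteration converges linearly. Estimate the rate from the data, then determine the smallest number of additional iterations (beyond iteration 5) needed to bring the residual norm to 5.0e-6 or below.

16

Rate ρ ≈ r_5/r_4 = 1.418e-03/2.030e-03 = 0.6985.
After j more steps, r_{5+j} ≈ 1.418e-03·ρ^j; need ρ^j ≤ 5.0e-6/1.418e-03 = 0.00352609.
j ≥ ln(0.00352609)/ln(0.6985) = -5.6476/-0.35882 = 15.739.
So 16 more iterations are needed.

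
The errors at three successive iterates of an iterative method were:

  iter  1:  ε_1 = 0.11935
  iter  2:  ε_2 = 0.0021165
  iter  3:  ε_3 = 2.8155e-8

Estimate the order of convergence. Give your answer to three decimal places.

2.784

p ≈ ln(ε_3/ε_2) / ln(ε_2/ε_1)
  = ln(2.8155e-8/0.0021165) / ln(0.0021165/0.11935)
  = ln(1.33026e-05) / ln(0.0177336)
  = -11.227551 / -4.032294 ≈ 2.784408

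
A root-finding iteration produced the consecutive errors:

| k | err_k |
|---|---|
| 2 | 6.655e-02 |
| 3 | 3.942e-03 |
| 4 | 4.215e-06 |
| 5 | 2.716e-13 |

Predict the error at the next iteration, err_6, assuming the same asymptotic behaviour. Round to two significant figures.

First estimate the order: p ≈ ln(err_5/err_4) / ln(err_4/err_3) = ln(2.716e-13/4.215e-06)/ln(4.215e-06/3.942e-03) = ln(6.44365e-08)/ln(0.00106925) ≈ 2.4204.
Then err_6 ≈ err_5·(err_5/err_4)^p = 2.716e-13·(6.44365e-08)^2.4204 = 2.716e-13·3.93752e-18 ≈ 1.069e-30.

1.1e-30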